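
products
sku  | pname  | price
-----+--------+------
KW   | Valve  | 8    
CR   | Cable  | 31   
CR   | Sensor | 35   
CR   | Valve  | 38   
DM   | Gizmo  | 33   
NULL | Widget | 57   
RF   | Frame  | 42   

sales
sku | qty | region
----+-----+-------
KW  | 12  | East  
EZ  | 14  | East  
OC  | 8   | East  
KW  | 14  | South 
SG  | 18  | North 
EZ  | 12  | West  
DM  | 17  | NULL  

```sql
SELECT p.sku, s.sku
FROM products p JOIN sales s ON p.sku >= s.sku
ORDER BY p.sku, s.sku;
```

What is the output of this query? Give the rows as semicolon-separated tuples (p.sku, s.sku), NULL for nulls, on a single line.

INNER JOIN keeps only pairs where the ON condition holds.
Matching on p.sku >= s.sku. A NULL in a compared column never satisfies the condition.
- sku=KW: 5 matching s row(s), so 5 row(s) emitted.
- sku=CR: no matching s row, dropped.
- sku=CR: no matching s row, dropped.
- sku=CR: no matching s row, dropped.
- sku=DM: 1 matching s row(s), so 1 row(s) emitted.
- sku=NULL: no matching s row, dropped.
- sku=RF: 6 matching s row(s), so 6 row(s) emitted.

(DM, DM); (KW, DM); (KW, EZ); (KW, EZ); (KW, KW); (KW, KW); (RF, DM); (RF, EZ); (RF, EZ); (RF, KW); (RF, KW); (RF, OC)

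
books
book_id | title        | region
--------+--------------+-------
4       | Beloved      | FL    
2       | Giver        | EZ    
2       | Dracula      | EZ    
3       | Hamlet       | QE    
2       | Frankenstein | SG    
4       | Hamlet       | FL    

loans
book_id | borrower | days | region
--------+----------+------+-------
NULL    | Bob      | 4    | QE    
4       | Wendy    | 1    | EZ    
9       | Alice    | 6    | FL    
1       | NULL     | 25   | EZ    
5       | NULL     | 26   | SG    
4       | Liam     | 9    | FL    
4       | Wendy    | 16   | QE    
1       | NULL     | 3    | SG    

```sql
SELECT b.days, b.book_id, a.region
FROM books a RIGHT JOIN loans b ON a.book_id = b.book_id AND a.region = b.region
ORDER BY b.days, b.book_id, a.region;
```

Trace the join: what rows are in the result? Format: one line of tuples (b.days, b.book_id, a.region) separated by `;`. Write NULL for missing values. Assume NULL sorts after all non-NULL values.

RIGHT JOIN keeps every row from `loans`; unmatched rows get NULL for `books`'s columns.
Matching on a.book_id = b.book_id AND a.region = b.region. A NULL in a compared column never satisfies the condition.
- a row (book_id=4, region=FL): matches 1 b row(s) → 1 output row(s).
- a row (book_id=2, region=EZ): no match.
- a row (book_id=2, region=EZ): no match.
- a row (book_id=3, region=QE): no match.
- a row (book_id=2, region=SG): no match.
- a row (book_id=4, region=FL): matches 1 b row(s) → 1 output row(s).
- plus 7 unmatched b row(s), each kept with NULL a columns.
After projecting and ordering:
b.days | b.book_id | a.region
1 | 4 | NULL
3 | 1 | NULL
4 | NULL | NULL
6 | 9 | NULL
9 | 4 | FL
9 | 4 | FL
16 | 4 | NULL
25 | 1 | NULL
26 | 5 | NULL

(1, 4, NULL); (3, 1, NULL); (4, NULL, NULL); (6, 9, NULL); (9, 4, FL); (9, 4, FL); (16, 4, NULL); (25, 1, NULL); (26, 5, NULL)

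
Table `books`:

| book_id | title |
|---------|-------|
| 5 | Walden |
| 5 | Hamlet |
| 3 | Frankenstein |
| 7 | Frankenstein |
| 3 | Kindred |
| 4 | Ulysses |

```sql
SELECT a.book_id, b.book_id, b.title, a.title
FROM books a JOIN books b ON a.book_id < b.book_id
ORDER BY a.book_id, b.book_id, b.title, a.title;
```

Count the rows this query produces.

13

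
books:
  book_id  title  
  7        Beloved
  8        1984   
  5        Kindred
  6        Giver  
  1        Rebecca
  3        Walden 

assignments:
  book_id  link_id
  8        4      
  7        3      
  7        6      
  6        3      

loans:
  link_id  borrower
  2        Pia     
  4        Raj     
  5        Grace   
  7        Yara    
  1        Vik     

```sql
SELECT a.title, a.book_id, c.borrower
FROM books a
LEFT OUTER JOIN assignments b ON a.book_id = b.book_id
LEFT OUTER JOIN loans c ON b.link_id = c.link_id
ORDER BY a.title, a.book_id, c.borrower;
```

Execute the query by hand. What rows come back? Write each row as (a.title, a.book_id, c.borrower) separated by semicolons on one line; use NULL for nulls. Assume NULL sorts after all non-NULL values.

Evaluate left to right. First `books a LEFT JOIN assignments b` on book_id: 7 row(s).
Then LEFT JOIN `loans c` on link_id: each of those 7 rows is kept; rows whose b.link_id has no match in c get NULL for c's columns.

(1984, 8, Raj); (Beloved, 7, NULL); (Beloved, 7, NULL); (Giver, 6, NULL); (Kindred, 5, NULL); (Rebecca, 1, NULL); (Walden, 3, NULL)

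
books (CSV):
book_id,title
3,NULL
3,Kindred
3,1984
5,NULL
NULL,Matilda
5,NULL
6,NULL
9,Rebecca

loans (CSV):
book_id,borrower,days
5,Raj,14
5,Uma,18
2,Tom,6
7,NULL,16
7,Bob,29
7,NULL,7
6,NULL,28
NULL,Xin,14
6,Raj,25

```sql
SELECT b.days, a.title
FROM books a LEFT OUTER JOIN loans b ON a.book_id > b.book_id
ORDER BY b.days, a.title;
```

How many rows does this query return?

17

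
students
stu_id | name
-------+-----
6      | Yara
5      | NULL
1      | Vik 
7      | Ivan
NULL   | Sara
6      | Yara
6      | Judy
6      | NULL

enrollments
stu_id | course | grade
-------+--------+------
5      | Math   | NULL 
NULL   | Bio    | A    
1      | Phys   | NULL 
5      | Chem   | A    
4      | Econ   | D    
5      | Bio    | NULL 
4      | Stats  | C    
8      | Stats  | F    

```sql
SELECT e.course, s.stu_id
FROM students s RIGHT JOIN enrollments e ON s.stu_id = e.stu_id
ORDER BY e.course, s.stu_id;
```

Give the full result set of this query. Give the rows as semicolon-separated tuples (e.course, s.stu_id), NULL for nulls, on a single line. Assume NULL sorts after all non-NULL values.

RIGHT JOIN keeps every row from `enrollments`; unmatched rows get NULL for `students`'s columns.
Matching on s.stu_id = e.stu_id. A NULL in a compared column never satisfies the condition.
- s (stu_id=6) has no partner in e.
- s (stu_id=5) pairs with 3 row(s) of e.
- s (stu_id=1) pairs with 1 row(s) of e.
- s (stu_id=7) has no partner in e.
- s (stu_id=NULL) has no partner in e.
- s (stu_id=6) has no partner in e.
- s (stu_id=6) has no partner in e.
- s (stu_id=6) has no partner in e.
- 4 e row(s) had no s match → kept, s columns NULL.
After projecting and ordering:
e.course | s.stu_id
Bio | 5
Bio | NULL
Chem | 5
Econ | NULL
Math | 5
Phys | 1
Stats | NULL
Stats | NULL

(Bio, 5); (Bio, NULL); (Chem, 5); (Econ, NULL); (Math, 5); (Phys, 1); (Stats, NULL); (Stats, NULL)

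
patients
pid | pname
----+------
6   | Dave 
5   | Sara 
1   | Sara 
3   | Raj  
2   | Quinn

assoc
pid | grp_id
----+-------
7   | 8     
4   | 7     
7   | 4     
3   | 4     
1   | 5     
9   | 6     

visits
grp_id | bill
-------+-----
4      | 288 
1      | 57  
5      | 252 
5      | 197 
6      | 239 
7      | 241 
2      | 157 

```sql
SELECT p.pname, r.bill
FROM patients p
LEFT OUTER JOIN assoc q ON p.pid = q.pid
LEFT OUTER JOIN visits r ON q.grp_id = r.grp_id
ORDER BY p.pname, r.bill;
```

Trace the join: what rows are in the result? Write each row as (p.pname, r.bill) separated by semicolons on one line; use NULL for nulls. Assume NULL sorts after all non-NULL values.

Joins associate left-to-right: patients LEFT JOIN assoc on pid gives 5 intermediate row(s).
Then LEFT JOIN `visits r` on grp_id: each of those 5 rows is kept; rows whose q.grp_id has no match in r get NULL for r's columns.

(Dave, NULL); (Quinn, NULL); (Raj, 288); (Sara, 197); (Sara, 252); (Sara, NULL)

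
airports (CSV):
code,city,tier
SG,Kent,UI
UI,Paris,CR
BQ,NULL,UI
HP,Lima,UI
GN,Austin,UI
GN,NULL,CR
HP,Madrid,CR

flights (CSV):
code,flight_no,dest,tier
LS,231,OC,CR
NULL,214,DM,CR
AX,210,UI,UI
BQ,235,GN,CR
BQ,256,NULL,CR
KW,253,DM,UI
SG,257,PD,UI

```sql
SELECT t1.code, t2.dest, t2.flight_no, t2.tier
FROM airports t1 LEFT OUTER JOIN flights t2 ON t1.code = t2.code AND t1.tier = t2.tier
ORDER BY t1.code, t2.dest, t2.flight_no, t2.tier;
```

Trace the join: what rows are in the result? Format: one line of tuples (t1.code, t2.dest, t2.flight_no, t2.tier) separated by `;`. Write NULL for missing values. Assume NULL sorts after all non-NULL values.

LEFT JOIN keeps every row from `airports`; unmatched rows get NULL for `flights`'s columns.
Matching on t1.code = t2.code AND t1.tier = t2.tier. A NULL in a compared column never satisfies the condition.
- code=SG, tier=UI: 1 matching t2 row(s), so 1 row(s) emitted.
- code=UI, tier=CR: no t2 row matches, row kept with t2 columns NULL.
- code=BQ, tier=UI: no t2 row matches, row kept with t2 columns NULL.
- code=HP, tier=UI: no t2 row matches, row kept with t2 columns NULL.
- code=GN, tier=UI: no t2 row matches, row kept with t2 columns NULL.
- code=GN, tier=CR: no t2 row matches, row kept with t2 columns NULL.
- code=HP, tier=CR: no t2 row matches, row kept with t2 columns NULL.
After projecting and ordering:
t1.code | t2.dest | t2.flight_no | t2.tier
BQ | NULL | NULL | NULL
GN | NULL | NULL | NULL
GN | NULL | NULL | NULL
HP | NULL | NULL | NULL
HP | NULL | NULL | NULL
SG | PD | 257 | UI
UI | NULL | NULL | NULL

(BQ, NULL, NULL, NULL); (GN, NULL, NULL, NULL); (GN, NULL, NULL, NULL); (HP, NULL, NULL, NULL); (HP, NULL, NULL, NULL); (SG, PD, 257, UI); (UI, NULL, NULL, NULL)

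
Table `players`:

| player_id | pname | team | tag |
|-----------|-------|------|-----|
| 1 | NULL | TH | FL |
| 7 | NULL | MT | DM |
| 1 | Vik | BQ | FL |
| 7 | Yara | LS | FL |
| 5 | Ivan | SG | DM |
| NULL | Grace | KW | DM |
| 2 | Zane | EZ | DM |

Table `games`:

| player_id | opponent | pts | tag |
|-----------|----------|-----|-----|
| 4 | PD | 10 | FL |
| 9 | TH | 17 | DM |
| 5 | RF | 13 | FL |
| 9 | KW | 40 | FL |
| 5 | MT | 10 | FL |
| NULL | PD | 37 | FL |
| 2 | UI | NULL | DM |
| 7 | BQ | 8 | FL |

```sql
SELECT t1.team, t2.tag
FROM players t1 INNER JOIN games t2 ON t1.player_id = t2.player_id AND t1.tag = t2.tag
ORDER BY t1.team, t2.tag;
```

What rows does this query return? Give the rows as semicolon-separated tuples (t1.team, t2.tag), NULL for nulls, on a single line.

(EZ, DM); (LS, FL)

INNER JOIN keeps only pairs where the ON condition holds.
Matching on t1.player_id = t2.player_id AND t1.tag = t2.tag. A NULL in a compared column never satisfies the condition.
- t1[0] player_id=1, tag=FL → no match; dropped.
- t1[1] player_id=7, tag=DM → no match; dropped.
- t1[2] player_id=1, tag=FL → no match; dropped.
- t1[3] player_id=7, tag=FL → 1 match(es) in t2 → 1 row(s).
- t1[4] player_id=5, tag=DM → no match; dropped.
- t1[5] player_id=NULL, tag=DM → no match; dropped.
- t1[6] player_id=2, tag=DM → 1 match(es) in t2 → 1 row(s).
After projecting and ordering:
t1.team | t2.tag
EZ | DM
LS | FL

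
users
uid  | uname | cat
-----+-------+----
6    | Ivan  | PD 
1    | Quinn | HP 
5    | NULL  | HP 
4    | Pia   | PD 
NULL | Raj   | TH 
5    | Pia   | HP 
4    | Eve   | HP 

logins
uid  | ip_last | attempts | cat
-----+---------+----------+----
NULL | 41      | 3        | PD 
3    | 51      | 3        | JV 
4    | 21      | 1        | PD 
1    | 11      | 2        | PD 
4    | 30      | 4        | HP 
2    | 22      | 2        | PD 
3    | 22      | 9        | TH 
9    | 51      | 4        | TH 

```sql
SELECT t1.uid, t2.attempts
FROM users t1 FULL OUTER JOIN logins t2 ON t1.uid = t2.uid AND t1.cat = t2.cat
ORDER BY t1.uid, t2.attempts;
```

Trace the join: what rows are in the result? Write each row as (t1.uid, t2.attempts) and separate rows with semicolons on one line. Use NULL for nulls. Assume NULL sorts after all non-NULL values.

FULL OUTER JOIN keeps every row from both sides; unmatched rows get NULL for the other side's columns.
Matching on t1.uid = t2.uid AND t1.cat = t2.cat. A NULL in a compared column never satisfies the condition.
Matched pairs: 2; unmatched t1 rows kept: 5; unmatched t2 rows kept: 6.

(1, NULL); (4, 1); (4, 4); (5, NULL); (5, NULL); (6, NULL); (NULL, 2); (NULL, 2); (NULL, 3); (NULL, 3); (NULL, 4); (NULL, 9); (NULL, NULL)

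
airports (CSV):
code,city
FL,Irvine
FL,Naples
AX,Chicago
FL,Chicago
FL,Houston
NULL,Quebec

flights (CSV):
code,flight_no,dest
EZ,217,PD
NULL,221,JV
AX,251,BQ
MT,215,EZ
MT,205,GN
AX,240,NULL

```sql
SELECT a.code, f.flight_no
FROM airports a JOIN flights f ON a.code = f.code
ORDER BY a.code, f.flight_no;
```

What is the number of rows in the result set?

INNER JOIN keeps only pairs where the ON condition holds.
Matching on a.code = f.code. A NULL in a compared column never satisfies the condition.
- a row (code=FL): no match → dropped.
- a row (code=FL): no match → dropped.
- a row (code=AX): matches 2 f row(s) → 2 output row(s).
- a row (code=FL): no match → dropped.
- a row (code=FL): no match → dropped.
- a row (code=NULL): no match → dropped.
Total: 2 rows.

2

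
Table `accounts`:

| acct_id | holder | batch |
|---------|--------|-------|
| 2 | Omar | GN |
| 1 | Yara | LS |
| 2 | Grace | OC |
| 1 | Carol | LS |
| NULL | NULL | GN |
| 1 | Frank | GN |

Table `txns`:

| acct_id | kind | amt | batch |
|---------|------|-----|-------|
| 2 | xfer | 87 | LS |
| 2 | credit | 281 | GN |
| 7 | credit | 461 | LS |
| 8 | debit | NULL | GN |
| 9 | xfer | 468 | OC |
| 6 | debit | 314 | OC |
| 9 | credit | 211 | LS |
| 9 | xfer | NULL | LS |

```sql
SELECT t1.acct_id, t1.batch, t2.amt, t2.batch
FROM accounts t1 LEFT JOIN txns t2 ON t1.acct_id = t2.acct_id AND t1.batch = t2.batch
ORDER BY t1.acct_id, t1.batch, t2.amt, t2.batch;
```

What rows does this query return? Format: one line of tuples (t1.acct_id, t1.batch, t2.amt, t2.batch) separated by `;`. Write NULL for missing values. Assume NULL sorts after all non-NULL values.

(1, GN, NULL, NULL); (1, LS, NULL, NULL); (1, LS, NULL, NULL); (2, GN, 281, GN); (2, OC, NULL, NULL); (NULL, GN, NULL, NULL)

LEFT JOIN keeps every row from `accounts`; unmatched rows get NULL for `txns`'s columns.
Matching on t1.acct_id = t2.acct_id AND t1.batch = t2.batch. A NULL in a compared column never satisfies the condition.
- t1 row (acct_id=2, batch=GN): matches 1 t2 row(s) → 1 output row(s).
- t1 row (acct_id=1, batch=LS): no match → kept, t2 columns NULL.
- t1 row (acct_id=2, batch=OC): no match → kept, t2 columns NULL.
- t1 row (acct_id=1, batch=LS): no match → kept, t2 columns NULL.
- t1 row (acct_id=NULL, batch=GN): no match → kept, t2 columns NULL.
- t1 row (acct_id=1, batch=GN): no match → kept, t2 columns NULL.
After projecting and ordering:
t1.acct_id | t1.batch | t2.amt | t2.batch
1 | GN | NULL | NULL
1 | LS | NULL | NULL
1 | LS | NULL | NULL
2 | GN | 281 | GN
2 | OC | NULL | NULL
NULL | GN | NULL | NULL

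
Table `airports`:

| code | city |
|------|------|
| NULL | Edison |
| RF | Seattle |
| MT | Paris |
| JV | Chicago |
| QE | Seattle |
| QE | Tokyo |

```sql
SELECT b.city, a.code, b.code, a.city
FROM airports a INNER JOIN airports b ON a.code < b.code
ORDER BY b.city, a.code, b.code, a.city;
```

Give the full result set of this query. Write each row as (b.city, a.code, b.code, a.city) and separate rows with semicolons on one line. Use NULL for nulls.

INNER JOIN keeps only pairs where the ON condition holds.
Matching on a.code < b.code. A NULL in a compared column never satisfies the condition.
Matched pairs: 9.

(Paris, JV, MT, Chicago); (Seattle, JV, QE, Chicago); (Seattle, JV, RF, Chicago); (Seattle, MT, QE, Paris); (Seattle, MT, RF, Paris); (Seattle, QE, RF, Seattle); (Seattle, QE, RF, Tokyo); (Tokyo, JV, QE, Chicago); (Tokyo, MT, QE, Paris)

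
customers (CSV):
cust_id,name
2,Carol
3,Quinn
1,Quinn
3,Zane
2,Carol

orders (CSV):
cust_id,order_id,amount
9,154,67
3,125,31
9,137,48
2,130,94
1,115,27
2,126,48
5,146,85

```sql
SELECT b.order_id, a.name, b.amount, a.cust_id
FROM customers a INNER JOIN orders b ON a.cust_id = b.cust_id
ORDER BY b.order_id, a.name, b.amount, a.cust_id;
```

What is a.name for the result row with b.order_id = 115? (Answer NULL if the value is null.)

INNER JOIN keeps only pairs where the ON condition holds.
Matching on a.cust_id = b.cust_id.
- cust_id=2: 2 matching b row(s), so 2 row(s) emitted.
- cust_id=3: 1 matching b row(s), so 1 row(s) emitted.
- cust_id=1: 1 matching b row(s), so 1 row(s) emitted.
- cust_id=3: 1 matching b row(s), so 1 row(s) emitted.
- cust_id=2: 2 matching b row(s), so 2 row(s) emitted.

Quinn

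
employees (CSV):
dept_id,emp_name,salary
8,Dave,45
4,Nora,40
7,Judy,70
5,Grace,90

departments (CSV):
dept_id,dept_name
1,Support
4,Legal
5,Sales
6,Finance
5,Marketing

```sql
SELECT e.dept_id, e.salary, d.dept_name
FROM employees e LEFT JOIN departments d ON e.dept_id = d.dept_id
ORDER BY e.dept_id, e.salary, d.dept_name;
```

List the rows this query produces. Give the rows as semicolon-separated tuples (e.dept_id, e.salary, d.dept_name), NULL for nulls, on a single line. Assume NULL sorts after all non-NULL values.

LEFT JOIN keeps every row from `employees`; unmatched rows get NULL for `departments`'s columns.
Matching on e.dept_id = d.dept_id.
Matched pairs: 3; unmatched e rows kept: 2.

(4, 40, Legal); (5, 90, Marketing); (5, 90, Sales); (7, 70, NULL); (8, 45, NULL)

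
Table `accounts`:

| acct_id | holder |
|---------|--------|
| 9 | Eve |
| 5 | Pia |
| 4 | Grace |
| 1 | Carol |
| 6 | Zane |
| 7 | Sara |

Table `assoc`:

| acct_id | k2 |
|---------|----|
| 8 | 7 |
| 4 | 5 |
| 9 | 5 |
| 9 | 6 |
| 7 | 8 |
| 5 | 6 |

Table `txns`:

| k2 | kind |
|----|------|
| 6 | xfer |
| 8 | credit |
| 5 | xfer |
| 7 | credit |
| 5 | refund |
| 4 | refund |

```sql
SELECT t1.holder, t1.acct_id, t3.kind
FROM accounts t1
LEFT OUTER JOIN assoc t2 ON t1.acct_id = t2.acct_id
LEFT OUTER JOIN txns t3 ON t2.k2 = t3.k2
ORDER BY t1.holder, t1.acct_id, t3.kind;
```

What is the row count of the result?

9

Evaluate left to right. First `accounts t1 LEFT JOIN assoc t2` on acct_id: 7 row(s).
Then LEFT JOIN `txns t3` on k2: each of those 7 rows is kept; rows whose t2.k2 has no match in t3 get NULL for t3's columns.
Result: 9 row(s).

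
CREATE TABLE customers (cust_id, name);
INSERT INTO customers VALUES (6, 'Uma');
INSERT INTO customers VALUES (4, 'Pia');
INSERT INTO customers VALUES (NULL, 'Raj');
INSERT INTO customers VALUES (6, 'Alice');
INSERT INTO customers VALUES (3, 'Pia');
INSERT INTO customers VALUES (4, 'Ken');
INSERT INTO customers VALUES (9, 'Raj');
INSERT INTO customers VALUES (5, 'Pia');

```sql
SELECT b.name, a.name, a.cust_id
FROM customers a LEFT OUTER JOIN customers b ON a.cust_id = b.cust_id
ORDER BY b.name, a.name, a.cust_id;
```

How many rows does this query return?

12

LEFT JOIN keeps every row from `customers a`; unmatched rows get NULL for `customers b`'s columns.
Matching on a.cust_id = b.cust_id. A NULL in a compared column never satisfies the condition.
- a[0] cust_id=6 → 2 match(es) in b → 2 row(s).
- a[1] cust_id=4 → 2 match(es) in b → 2 row(s).
- a[2] cust_id=NULL → no match; kept with NULLs on the b side.
- a[3] cust_id=6 → 2 match(es) in b → 2 row(s).
- a[4] cust_id=3 → 1 match(es) in b → 1 row(s).
- a[5] cust_id=4 → 2 match(es) in b → 2 row(s).
- a[6] cust_id=9 → 1 match(es) in b → 1 row(s).
- a[7] cust_id=5 → 1 match(es) in b → 1 row(s).
Total: 11 matched + 1 padded = 12 rows.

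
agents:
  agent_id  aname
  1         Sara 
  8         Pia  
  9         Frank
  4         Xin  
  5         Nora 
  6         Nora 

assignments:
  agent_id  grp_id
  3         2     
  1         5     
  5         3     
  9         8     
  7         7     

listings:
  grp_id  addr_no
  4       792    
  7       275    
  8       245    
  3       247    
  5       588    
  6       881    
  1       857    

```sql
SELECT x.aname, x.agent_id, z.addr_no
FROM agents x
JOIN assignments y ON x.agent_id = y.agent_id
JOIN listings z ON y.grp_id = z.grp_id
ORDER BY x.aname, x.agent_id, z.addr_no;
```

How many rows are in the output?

3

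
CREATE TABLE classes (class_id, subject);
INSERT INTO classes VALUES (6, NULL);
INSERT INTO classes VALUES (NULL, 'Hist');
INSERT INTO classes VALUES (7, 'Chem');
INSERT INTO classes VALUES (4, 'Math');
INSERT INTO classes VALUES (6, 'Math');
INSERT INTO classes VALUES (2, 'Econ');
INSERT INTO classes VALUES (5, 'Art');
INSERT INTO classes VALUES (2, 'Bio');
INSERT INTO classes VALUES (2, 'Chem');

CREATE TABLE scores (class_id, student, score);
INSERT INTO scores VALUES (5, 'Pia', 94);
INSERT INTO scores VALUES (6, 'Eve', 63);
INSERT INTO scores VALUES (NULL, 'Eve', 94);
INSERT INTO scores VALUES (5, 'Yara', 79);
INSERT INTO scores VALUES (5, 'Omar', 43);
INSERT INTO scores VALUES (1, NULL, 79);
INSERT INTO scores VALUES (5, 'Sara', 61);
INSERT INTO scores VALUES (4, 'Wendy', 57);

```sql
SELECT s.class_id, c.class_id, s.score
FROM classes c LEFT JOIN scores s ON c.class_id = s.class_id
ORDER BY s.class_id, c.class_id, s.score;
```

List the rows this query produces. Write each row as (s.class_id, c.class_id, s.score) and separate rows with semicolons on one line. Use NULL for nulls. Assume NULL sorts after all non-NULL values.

LEFT JOIN keeps every row from `classes`; unmatched rows get NULL for `scores`'s columns.
Matching on c.class_id = s.class_id. A NULL in a compared column never satisfies the condition.
Matched pairs: 7; unmatched c rows kept: 5.

(4, 4, 57); (5, 5, 43); (5, 5, 61); (5, 5, 79); (5, 5, 94); (6, 6, 63); (6, 6, 63); (NULL, 2, NULL); (NULL, 2, NULL); (NULL, 2, NULL); (NULL, 7, NULL); (NULL, NULL, NULL)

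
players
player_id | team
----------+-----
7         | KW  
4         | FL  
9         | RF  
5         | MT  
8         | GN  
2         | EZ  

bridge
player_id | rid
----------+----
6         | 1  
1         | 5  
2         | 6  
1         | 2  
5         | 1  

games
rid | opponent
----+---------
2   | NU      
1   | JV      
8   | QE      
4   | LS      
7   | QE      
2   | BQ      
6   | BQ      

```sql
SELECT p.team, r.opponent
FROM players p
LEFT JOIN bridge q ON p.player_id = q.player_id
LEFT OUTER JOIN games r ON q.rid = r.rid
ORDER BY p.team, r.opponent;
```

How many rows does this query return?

Evaluate left to right. First `players p LEFT JOIN bridge q` on player_id: 6 row(s).
Then LEFT JOIN `games r` on rid: each of those 6 rows is kept; rows whose q.rid has no match in r get NULL for r's columns.
Result: 6 row(s).

6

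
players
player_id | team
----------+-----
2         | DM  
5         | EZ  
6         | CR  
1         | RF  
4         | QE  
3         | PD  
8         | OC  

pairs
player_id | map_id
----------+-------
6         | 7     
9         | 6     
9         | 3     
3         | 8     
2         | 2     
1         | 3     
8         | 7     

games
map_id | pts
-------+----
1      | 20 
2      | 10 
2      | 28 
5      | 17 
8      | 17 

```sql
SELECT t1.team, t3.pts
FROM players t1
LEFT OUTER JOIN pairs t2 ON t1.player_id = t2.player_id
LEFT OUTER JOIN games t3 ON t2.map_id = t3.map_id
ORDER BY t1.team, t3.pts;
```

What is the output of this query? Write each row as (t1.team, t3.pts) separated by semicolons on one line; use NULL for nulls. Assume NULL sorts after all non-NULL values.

Evaluate left to right. First `players t1 LEFT JOIN pairs t2` on player_id: 7 row(s).
Then LEFT JOIN `games t3` on map_id: each of those 7 rows is kept; rows whose t2.map_id has no match in t3 get NULL for t3's columns.

(CR, NULL); (DM, 10); (DM, 28); (EZ, NULL); (OC, NULL); (PD, 17); (QE, NULL); (RF, NULL)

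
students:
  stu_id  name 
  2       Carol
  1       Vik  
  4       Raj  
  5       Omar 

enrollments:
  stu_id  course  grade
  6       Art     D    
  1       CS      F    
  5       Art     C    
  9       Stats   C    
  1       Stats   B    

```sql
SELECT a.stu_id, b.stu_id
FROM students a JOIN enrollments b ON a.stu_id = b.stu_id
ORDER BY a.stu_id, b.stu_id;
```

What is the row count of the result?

INNER JOIN keeps only pairs where the ON condition holds.
Matching on a.stu_id = b.stu_id.
- a (stu_id=2) has no partner → excluded.
- a (stu_id=1) pairs with 2 row(s) of b.
- a (stu_id=4) has no partner → excluded.
- a (stu_id=5) pairs with 1 row(s) of b.
Total: 3 rows.

3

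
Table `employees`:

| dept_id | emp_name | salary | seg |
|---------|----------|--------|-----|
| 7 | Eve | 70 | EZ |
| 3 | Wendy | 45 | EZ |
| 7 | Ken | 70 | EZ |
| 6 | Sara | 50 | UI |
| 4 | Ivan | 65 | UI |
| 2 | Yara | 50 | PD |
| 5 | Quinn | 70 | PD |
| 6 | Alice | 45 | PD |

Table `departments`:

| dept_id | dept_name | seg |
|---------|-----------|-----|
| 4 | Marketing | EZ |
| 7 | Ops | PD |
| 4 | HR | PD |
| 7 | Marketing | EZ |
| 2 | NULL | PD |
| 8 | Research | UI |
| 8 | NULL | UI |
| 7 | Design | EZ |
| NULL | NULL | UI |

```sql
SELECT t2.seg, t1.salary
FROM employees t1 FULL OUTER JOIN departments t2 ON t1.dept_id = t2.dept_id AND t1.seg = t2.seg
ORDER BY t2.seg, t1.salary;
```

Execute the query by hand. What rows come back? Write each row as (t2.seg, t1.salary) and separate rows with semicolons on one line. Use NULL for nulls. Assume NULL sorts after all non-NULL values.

FULL OUTER JOIN keeps every row from both sides; unmatched rows get NULL for the other side's columns.
Matching on t1.dept_id = t2.dept_id AND t1.seg = t2.seg. A NULL in a compared column never satisfies the condition.
Matched pairs: 5; unmatched t1 rows kept: 5; unmatched t2 rows kept: 6.

(EZ, 70); (EZ, 70); (EZ, 70); (EZ, 70); (EZ, NULL); (PD, 50); (PD, NULL); (PD, NULL); (UI, NULL); (UI, NULL); (UI, NULL); (NULL, 45); (NULL, 45); (NULL, 50); (NULL, 65); (NULL, 70)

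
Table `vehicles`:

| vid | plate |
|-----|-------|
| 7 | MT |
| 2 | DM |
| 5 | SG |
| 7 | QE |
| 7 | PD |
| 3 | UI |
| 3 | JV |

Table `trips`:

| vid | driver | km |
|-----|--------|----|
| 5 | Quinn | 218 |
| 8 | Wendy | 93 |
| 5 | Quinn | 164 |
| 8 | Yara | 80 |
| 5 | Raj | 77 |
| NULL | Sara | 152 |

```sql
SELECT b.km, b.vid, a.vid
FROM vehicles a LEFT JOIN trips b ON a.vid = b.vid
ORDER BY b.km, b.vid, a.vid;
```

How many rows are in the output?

LEFT JOIN keeps every row from `vehicles`; unmatched rows get NULL for `trips`'s columns.
Matching on a.vid = b.vid. A NULL in a compared column never satisfies the condition.
Matched pairs: 3; unmatched a rows kept: 6.
Total: 3 matched + 6 padded = 9 rows.

9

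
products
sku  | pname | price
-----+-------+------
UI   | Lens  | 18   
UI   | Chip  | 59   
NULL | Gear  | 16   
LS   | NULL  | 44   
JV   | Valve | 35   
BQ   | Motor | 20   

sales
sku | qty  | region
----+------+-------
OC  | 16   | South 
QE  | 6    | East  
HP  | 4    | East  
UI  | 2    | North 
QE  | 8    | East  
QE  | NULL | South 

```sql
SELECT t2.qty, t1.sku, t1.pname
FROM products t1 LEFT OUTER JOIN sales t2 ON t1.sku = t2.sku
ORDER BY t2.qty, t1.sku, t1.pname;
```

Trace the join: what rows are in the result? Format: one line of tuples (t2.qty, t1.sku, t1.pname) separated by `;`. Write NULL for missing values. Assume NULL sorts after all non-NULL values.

(2, UI, Chip); (2, UI, Lens); (NULL, BQ, Motor); (NULL, JV, Valve); (NULL, LS, NULL); (NULL, NULL, Gear)

LEFT JOIN keeps every row from `products`; unmatched rows get NULL for `sales`'s columns.
Matching on t1.sku = t2.sku. A NULL in a compared column never satisfies the condition.
Matched pairs: 2; unmatched t1 rows kept: 4.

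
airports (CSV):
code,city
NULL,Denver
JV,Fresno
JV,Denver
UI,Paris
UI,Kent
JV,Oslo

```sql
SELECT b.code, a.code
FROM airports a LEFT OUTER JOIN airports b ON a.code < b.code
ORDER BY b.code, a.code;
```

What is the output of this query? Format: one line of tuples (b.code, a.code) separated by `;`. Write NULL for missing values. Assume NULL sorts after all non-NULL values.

LEFT JOIN keeps every row from `airports a`; unmatched rows get NULL for `airports b`'s columns.
Matching on a.code < b.code. A NULL in a compared column never satisfies the condition.
- code=NULL: no b row matches, row kept with b columns NULL.
- code=JV: 2 matching b row(s), so 2 row(s) emitted.
- code=JV: 2 matching b row(s), so 2 row(s) emitted.
- code=UI: no b row matches, row kept with b columns NULL.
- code=UI: no b row matches, row kept with b columns NULL.
- code=JV: 2 matching b row(s), so 2 row(s) emitted.
After projecting and ordering:
b.code | a.code
UI | JV
UI | JV
UI | JV
UI | JV
UI | JV
UI | JV
NULL | UI
NULL | UI
NULL | NULL

(UI, JV); (UI, JV); (UI, JV); (UI, JV); (UI, JV); (UI, JV); (NULL, UI); (NULL, UI); (NULL, NULL)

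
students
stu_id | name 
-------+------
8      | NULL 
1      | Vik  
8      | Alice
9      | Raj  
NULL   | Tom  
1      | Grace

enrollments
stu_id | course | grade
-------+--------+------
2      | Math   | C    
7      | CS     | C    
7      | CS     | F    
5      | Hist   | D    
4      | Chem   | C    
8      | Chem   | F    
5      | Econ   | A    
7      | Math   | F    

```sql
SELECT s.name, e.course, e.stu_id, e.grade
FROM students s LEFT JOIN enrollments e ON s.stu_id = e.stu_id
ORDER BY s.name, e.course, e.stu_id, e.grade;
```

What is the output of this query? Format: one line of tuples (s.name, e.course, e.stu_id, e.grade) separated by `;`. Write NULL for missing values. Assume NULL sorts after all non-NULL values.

(Alice, Chem, 8, F); (Grace, NULL, NULL, NULL); (Raj, NULL, NULL, NULL); (Tom, NULL, NULL, NULL); (Vik, NULL, NULL, NULL); (NULL, Chem, 8, F)

LEFT JOIN keeps every row from `students`; unmatched rows get NULL for `enrollments`'s columns.
Matching on s.stu_id = e.stu_id. A NULL in a compared column never satisfies the condition.
- s row (stu_id=8): matches 1 e row(s) → 1 output row(s).
- s row (stu_id=1): no match → kept, e columns NULL.
- s row (stu_id=8): matches 1 e row(s) → 1 output row(s).
- s row (stu_id=9): no match → kept, e columns NULL.
- s row (stu_id=NULL): no match → kept, e columns NULL.
- s row (stu_id=1): no match → kept, e columns NULL.
After projecting and ordering:
s.name | e.course | e.stu_id | e.grade
Alice | Chem | 8 | F
Grace | NULL | NULL | NULL
Raj | NULL | NULL | NULL
Tom | NULL | NULL | NULL
Vik | NULL | NULL | NULL
NULL | Chem | 8 | F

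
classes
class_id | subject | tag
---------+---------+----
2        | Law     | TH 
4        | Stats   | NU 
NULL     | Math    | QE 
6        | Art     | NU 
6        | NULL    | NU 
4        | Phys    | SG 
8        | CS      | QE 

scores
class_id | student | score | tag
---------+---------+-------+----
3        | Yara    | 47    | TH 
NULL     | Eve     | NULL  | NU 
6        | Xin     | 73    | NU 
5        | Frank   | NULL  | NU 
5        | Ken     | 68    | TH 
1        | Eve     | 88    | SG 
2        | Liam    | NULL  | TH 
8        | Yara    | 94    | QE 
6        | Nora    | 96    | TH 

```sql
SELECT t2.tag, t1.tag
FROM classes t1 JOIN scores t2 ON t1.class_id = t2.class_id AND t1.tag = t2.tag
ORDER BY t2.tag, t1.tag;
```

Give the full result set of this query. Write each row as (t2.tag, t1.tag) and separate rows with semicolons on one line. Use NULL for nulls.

INNER JOIN keeps only pairs where the ON condition holds.
Matching on t1.class_id = t2.class_id AND t1.tag = t2.tag. A NULL in a compared column never satisfies the condition.
Matched pairs: 4.

(NU, NU); (NU, NU); (QE, QE); (TH, TH)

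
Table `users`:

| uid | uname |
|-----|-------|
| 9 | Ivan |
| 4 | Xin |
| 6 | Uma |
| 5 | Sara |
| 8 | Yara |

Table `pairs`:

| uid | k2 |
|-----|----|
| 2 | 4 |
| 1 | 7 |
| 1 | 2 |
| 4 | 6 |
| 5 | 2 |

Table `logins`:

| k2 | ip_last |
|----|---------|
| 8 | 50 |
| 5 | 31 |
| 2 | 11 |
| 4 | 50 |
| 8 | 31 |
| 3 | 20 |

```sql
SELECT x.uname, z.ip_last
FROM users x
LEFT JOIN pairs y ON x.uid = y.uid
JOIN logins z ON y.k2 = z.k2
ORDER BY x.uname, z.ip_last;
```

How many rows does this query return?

Step 1 — x LEFT JOIN y on uid → 5 row(s).
Then INNER JOIN `logins z` on k2: keep only rows whose y.k2 appears in z.
Result: 1 row(s).

1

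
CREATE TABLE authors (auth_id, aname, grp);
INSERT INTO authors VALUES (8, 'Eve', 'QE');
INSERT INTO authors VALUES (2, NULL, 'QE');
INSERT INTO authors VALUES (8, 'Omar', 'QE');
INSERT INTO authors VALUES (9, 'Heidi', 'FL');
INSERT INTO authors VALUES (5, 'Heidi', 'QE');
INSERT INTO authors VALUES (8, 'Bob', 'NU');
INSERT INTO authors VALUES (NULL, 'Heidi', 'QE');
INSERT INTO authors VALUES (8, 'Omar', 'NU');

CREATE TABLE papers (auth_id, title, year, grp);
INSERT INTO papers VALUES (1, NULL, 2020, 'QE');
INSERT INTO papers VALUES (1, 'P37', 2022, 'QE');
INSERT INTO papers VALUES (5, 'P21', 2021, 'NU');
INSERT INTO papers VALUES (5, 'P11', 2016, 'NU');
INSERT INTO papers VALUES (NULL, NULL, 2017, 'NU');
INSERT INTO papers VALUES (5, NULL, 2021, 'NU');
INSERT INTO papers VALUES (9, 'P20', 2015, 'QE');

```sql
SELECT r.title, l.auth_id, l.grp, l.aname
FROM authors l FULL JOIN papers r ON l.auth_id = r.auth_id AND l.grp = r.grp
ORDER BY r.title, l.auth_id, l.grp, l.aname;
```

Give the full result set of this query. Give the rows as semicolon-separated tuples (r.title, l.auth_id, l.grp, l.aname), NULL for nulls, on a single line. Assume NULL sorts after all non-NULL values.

FULL OUTER JOIN keeps every row from both sides; unmatched rows get NULL for the other side's columns.
Matching on l.auth_id = r.auth_id AND l.grp = r.grp. A NULL in a compared column never satisfies the condition.
- l (auth_id=8, grp=QE) has no partner → padded with NULL.
- l (auth_id=2, grp=QE) has no partner → padded with NULL.
- l (auth_id=8, grp=QE) has no partner → padded with NULL.
- l (auth_id=9, grp=FL) has no partner → padded with NULL.
- l (auth_id=5, grp=QE) has no partner → padded with NULL.
- l (auth_id=8, grp=NU) has no partner → padded with NULL.
- l (auth_id=NULL, grp=QE) has no partner → padded with NULL.
- l (auth_id=8, grp=NU) has no partner → padded with NULL.
- 7 row(s) from r found no l partner → padded with NULL.

(P11, NULL, NULL, NULL); (P20, NULL, NULL, NULL); (P21, NULL, NULL, NULL); (P37, NULL, NULL, NULL); (NULL, 2, QE, NULL); (NULL, 5, QE, Heidi); (NULL, 8, NU, Bob); (NULL, 8, NU, Omar); (NULL, 8, QE, Eve); (NULL, 8, QE, Omar); (NULL, 9, FL, Heidi); (NULL, NULL, QE, Heidi); (NULL, NULL, NULL, NULL); (NULL, NULL, NULL, NULL); (NULL, NULL, NULL, NULL)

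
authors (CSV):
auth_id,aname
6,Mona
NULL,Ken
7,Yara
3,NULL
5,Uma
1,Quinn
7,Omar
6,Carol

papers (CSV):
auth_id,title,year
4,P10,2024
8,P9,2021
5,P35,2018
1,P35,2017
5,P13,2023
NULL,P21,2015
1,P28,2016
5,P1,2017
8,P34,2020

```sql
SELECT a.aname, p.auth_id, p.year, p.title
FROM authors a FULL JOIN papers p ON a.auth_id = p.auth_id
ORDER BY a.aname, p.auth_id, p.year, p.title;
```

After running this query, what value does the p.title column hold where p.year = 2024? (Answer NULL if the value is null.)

FULL OUTER JOIN keeps every row from both sides; unmatched rows get NULL for the other side's columns.
Matching on a.auth_id = p.auth_id. A NULL in a compared column never satisfies the condition.
Matched pairs: 5; unmatched a rows kept: 6; unmatched p rows kept: 4.

P10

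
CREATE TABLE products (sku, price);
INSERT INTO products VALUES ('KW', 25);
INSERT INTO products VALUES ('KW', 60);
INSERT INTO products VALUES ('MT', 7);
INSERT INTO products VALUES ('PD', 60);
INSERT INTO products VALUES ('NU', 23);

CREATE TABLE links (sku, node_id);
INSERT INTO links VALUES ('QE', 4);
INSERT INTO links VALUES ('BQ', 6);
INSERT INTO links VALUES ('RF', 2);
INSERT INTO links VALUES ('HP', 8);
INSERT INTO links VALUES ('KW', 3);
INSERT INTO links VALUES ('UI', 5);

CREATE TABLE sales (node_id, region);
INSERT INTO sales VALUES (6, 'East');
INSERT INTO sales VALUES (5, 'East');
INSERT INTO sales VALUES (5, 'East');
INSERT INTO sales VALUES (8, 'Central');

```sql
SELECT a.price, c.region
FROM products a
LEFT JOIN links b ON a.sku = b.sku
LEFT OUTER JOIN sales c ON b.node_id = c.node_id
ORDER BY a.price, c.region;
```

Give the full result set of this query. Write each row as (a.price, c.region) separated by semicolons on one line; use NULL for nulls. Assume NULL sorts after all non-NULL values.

Evaluate left to right. First `products a LEFT JOIN links b` on sku: 5 row(s).
Then LEFT JOIN `sales c` on node_id: each of those 5 rows is kept; rows whose b.node_id has no match in c get NULL for c's columns.

(7, NULL); (23, NULL); (25, NULL); (60, NULL); (60, NULL)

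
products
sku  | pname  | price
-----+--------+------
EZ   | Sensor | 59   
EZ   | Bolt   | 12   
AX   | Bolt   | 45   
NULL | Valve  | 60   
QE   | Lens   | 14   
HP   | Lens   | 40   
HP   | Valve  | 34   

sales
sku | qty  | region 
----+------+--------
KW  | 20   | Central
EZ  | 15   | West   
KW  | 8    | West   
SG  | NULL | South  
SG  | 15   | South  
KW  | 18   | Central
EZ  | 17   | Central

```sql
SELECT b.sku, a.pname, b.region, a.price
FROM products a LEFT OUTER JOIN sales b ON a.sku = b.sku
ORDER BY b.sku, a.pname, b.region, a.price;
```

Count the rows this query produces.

9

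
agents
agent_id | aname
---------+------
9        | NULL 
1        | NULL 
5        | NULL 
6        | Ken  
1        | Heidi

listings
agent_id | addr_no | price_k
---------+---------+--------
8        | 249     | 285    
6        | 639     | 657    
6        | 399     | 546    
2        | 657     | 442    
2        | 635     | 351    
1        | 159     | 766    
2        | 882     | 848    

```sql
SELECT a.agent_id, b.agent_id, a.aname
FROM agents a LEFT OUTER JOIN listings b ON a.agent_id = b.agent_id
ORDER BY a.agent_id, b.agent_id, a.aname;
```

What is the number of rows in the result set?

6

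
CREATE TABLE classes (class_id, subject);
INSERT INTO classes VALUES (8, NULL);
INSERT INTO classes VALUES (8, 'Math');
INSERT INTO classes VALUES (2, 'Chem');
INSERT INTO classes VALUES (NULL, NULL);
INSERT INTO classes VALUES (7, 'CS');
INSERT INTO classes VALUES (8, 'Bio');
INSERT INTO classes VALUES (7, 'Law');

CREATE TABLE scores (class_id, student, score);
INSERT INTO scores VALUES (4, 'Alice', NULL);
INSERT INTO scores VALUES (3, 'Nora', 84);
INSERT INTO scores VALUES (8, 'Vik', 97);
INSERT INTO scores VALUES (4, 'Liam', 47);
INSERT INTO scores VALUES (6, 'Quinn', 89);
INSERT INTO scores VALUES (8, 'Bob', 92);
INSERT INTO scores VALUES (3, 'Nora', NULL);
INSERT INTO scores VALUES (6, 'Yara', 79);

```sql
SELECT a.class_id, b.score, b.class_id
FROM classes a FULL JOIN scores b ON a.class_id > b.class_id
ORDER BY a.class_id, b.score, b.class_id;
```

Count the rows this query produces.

34

FULL OUTER JOIN keeps every row from both sides; unmatched rows get NULL for the other side's columns.
Matching on a.class_id > b.class_id. A NULL in a compared column never satisfies the condition.
- a row (class_id=8): matches 6 b row(s) → 6 output row(s).
- a row (class_id=8): matches 6 b row(s) → 6 output row(s).
- a row (class_id=2): no match → kept, b columns NULL.
- a row (class_id=NULL): no match → kept, b columns NULL.
- a row (class_id=7): matches 6 b row(s) → 6 output row(s).
- a row (class_id=8): matches 6 b row(s) → 6 output row(s).
- a row (class_id=7): matches 6 b row(s) → 6 output row(s).
- 2 b row(s) had no a match → kept, a columns NULL.
Total: 30 matched + 4 padded = 34 rows.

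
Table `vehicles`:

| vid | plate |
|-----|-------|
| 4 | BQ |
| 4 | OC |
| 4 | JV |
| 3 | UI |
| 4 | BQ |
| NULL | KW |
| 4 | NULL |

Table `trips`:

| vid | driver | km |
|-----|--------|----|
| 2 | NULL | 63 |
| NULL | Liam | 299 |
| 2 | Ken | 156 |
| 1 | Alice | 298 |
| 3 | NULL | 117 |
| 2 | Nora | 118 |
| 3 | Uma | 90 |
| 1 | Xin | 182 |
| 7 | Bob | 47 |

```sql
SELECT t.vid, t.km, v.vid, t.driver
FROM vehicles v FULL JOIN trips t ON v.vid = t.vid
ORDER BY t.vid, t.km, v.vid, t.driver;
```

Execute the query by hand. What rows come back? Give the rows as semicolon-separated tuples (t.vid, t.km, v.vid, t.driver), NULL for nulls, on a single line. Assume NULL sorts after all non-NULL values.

(1, 182, NULL, Xin); (1, 298, NULL, Alice); (2, 63, NULL, NULL); (2, 118, NULL, Nora); (2, 156, NULL, Ken); (3, 90, 3, Uma); (3, 117, 3, NULL); (7, 47, NULL, Bob); (NULL, 299, NULL, Liam); (NULL, NULL, 4, NULL); (NULL, NULL, 4, NULL); (NULL, NULL, 4, NULL); (NULL, NULL, 4, NULL); (NULL, NULL, 4, NULL); (NULL, NULL, NULL, NULL)

FULL OUTER JOIN keeps every row from both sides; unmatched rows get NULL for the other side's columns.
Matching on v.vid = t.vid. A NULL in a compared column never satisfies the condition.
Matched pairs: 2; unmatched v rows kept: 6; unmatched t rows kept: 7.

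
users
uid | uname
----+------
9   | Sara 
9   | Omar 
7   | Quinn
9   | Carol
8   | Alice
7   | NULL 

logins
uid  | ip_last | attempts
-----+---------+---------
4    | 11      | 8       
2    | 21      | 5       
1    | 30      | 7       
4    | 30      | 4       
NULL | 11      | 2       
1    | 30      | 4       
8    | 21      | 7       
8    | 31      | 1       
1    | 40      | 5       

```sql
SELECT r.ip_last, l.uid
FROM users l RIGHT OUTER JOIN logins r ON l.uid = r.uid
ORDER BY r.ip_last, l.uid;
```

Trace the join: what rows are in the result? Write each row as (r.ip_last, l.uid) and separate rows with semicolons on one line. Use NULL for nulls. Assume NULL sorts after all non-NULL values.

(11, NULL); (11, NULL); (21, 8); (21, NULL); (30, NULL); (30, NULL); (30, NULL); (31, 8); (40, NULL)

RIGHT JOIN keeps every row from `logins`; unmatched rows get NULL for `users`'s columns.
Matching on l.uid = r.uid. A NULL in a compared column never satisfies the condition.
- l row (uid=9): no match.
- l row (uid=9): no match.
- l row (uid=7): no match.
- l row (uid=9): no match.
- l row (uid=8): matches 2 r row(s) → 2 output row(s).
- l row (uid=7): no match.
- 7 r row(s) had no l match → kept, l columns NULL.
After projecting and ordering:
r.ip_last | l.uid
11 | NULL
11 | NULL
21 | 8
21 | NULL
30 | NULL
30 | NULL
30 | NULL
31 | 8
40 | NULL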